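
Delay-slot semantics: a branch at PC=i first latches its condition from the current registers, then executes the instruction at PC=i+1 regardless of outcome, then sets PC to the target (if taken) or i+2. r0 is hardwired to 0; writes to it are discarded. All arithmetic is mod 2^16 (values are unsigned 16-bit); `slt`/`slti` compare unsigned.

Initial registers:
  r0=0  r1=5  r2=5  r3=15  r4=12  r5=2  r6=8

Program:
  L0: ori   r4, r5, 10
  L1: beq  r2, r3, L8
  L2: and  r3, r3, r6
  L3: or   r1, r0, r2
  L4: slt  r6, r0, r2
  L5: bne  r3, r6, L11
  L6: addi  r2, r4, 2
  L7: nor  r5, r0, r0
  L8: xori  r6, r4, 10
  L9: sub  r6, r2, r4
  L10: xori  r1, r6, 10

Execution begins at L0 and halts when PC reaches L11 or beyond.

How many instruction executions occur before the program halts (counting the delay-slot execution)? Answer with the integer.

PC=0  ori   r4, r5, 10       | r0=0 r1=5 r2=5 r3=15 r4=10 r5=2 r6=8
PC=1  beq  r2, r3, L8        | r0=0 r1=5 r2=5 r3=15 r4=10 r5=2 r6=8  [not taken]
PC=2  and  r3, r3, r6        | r0=0 r1=5 r2=5 r3=8 r4=10 r5=2 r6=8
PC=3  or   r1, r0, r2        | r0=0 r1=5 r2=5 r3=8 r4=10 r5=2 r6=8
PC=4  slt  r6, r0, r2        | r0=0 r1=5 r2=5 r3=8 r4=10 r5=2 r6=1
PC=5  bne  r3, r6, L11       | r0=0 r1=5 r2=5 r3=8 r4=10 r5=2 r6=1  [TAKEN]
PC=6  addi  r2, r4, 2        | r0=0 r1=5 r2=12 r3=8 r4=10 r5=2 r6=1

7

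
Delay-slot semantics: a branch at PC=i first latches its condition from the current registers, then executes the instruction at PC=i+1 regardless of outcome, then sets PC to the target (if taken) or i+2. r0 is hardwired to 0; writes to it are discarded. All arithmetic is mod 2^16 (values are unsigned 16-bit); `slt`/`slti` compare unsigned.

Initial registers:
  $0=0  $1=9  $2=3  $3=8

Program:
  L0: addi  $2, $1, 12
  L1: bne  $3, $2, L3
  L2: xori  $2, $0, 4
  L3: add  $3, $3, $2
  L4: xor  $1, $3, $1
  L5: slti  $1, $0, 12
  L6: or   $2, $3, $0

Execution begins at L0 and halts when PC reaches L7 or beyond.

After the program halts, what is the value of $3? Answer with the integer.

12

[0] addi  $2, $1, 12  →  {$0:0, $1:9, $2:21, $3:8}
[1] bne  $3, $2, L3  →  {$0:0, $1:9, $2:21, $3:8}  ⟨branch taken⟩
[2] xori  $2, $0, 4  →  {$0:0, $1:9, $2:4, $3:8}
[3] add  $3, $3, $2  →  {$0:0, $1:9, $2:4, $3:12}
[4] xor  $1, $3, $1  →  {$0:0, $1:5, $2:4, $3:12}
[5] slti  $1, $0, 12  →  {$0:0, $1:1, $2:4, $3:12}
[6] or   $2, $3, $0  →  {$0:0, $1:1, $2:12, $3:12}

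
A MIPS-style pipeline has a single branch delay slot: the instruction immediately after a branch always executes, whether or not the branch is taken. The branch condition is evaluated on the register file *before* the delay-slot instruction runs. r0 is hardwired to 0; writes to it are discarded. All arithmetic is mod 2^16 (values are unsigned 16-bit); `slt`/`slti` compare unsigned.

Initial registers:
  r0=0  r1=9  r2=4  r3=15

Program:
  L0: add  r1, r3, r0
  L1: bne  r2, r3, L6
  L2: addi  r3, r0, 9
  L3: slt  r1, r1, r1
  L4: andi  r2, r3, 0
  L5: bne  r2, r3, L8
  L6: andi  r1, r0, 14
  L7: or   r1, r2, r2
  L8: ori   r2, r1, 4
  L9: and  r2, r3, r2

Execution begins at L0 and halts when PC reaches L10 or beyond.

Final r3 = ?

9

  step pc=0: add  r1, r3, r0  regs=(0,15,4,15)
  step pc=1: bne  r2, r3, L6  cond=T  regs=(0,15,4,15)
  step pc=2: addi  r3, r0, 9  regs=(0,15,4,9)
  step pc=6: andi  r1, r0, 14  regs=(0,0,4,9)
  step pc=7: or   r1, r2, r2  regs=(0,4,4,9)
  step pc=8: ori   r2, r1, 4  regs=(0,4,4,9)
  step pc=9: and  r2, r3, r2  regs=(0,4,0,9)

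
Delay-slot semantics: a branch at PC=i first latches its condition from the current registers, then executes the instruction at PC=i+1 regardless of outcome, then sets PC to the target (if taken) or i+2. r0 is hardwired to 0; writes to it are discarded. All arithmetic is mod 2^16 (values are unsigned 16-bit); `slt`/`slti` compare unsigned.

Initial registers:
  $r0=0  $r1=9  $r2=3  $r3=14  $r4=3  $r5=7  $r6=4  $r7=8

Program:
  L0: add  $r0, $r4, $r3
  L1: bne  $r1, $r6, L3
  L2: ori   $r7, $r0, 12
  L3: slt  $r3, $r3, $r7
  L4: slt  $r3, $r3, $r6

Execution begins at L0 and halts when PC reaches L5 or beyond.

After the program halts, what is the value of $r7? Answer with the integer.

12

#0 add  $r0, $r4, $r3 ; 0/9/3/14/3/7/4/8
#1 bne  $r1, $r6, L3 ; 0/9/3/14/3/7/4/8 ; →target
#2 ori   $r7, $r0, 12 ; 0/9/3/14/3/7/4/12
#3 slt  $r3, $r3, $r7 ; 0/9/3/0/3/7/4/12
#4 slt  $r3, $r3, $r6 ; 0/9/3/1/3/7/4/12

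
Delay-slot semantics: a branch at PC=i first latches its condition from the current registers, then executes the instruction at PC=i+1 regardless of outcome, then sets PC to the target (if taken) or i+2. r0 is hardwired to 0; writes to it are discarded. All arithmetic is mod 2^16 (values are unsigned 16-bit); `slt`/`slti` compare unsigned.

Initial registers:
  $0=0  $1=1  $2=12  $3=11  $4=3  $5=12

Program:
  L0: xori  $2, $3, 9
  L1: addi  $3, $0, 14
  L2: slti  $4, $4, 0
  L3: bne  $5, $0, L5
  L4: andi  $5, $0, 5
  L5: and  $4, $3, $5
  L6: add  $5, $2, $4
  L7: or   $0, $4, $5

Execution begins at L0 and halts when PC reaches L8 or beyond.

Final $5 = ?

  step pc=0: xori  $2, $3, 9  regs=(0,1,2,11,3,12)
  step pc=1: addi  $3, $0, 14  regs=(0,1,2,14,3,12)
  step pc=2: slti  $4, $4, 0  regs=(0,1,2,14,0,12)
  step pc=3: bne  $5, $0, L5  cond=T  regs=(0,1,2,14,0,12)
  step pc=4: andi  $5, $0, 5  regs=(0,1,2,14,0,0)
  step pc=5: and  $4, $3, $5  regs=(0,1,2,14,0,0)
  step pc=6: add  $5, $2, $4  regs=(0,1,2,14,0,2)
  step pc=7: or   $0, $4, $5  regs=(0,1,2,14,0,2)

2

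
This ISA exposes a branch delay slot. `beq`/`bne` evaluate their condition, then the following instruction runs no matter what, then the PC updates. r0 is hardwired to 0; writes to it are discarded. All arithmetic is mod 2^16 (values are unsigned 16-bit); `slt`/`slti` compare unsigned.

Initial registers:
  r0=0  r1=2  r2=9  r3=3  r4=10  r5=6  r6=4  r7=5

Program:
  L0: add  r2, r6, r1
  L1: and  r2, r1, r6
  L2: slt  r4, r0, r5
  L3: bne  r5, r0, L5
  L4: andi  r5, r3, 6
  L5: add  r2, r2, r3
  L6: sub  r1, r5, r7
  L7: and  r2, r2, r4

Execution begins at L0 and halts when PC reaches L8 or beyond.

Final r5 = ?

2

  step pc=0: add  r2, r6, r1  regs=(0,2,6,3,10,6,4,5)
  step pc=1: and  r2, r1, r6  regs=(0,2,0,3,10,6,4,5)
  step pc=2: slt  r4, r0, r5  regs=(0,2,0,3,1,6,4,5)
  step pc=3: bne  r5, r0, L5  cond=T  regs=(0,2,0,3,1,6,4,5)
  step pc=4: andi  r5, r3, 6  regs=(0,2,0,3,1,2,4,5)
  step pc=5: add  r2, r2, r3  regs=(0,2,3,3,1,2,4,5)
  step pc=6: sub  r1, r5, r7  regs=(0,65533,3,3,1,2,4,5)
  step pc=7: and  r2, r2, r4  regs=(0,65533,1,3,1,2,4,5)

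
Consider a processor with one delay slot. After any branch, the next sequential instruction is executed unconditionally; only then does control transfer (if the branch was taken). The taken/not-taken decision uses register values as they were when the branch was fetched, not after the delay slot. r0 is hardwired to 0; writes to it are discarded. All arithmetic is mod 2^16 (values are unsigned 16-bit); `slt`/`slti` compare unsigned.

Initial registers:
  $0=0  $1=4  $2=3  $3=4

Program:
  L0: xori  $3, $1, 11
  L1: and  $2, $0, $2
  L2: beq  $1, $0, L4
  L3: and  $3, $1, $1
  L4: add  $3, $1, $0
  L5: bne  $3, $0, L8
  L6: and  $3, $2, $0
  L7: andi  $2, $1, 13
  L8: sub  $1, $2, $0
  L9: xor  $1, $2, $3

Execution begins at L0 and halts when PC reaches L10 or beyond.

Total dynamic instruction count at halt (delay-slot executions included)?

9

  step pc=0: xori  $3, $1, 11  regs=(0,4,3,15)
  step pc=1: and  $2, $0, $2  regs=(0,4,0,15)
  step pc=2: beq  $1, $0, L4  cond=F  regs=(0,4,0,15)
  step pc=3: and  $3, $1, $1  regs=(0,4,0,4)
  step pc=4: add  $3, $1, $0  regs=(0,4,0,4)
  step pc=5: bne  $3, $0, L8  cond=T  regs=(0,4,0,4)
  step pc=6: and  $3, $2, $0  regs=(0,4,0,0)
  step pc=8: sub  $1, $2, $0  regs=(0,0,0,0)
  step pc=9: xor  $1, $2, $3  regs=(0,0,0,0)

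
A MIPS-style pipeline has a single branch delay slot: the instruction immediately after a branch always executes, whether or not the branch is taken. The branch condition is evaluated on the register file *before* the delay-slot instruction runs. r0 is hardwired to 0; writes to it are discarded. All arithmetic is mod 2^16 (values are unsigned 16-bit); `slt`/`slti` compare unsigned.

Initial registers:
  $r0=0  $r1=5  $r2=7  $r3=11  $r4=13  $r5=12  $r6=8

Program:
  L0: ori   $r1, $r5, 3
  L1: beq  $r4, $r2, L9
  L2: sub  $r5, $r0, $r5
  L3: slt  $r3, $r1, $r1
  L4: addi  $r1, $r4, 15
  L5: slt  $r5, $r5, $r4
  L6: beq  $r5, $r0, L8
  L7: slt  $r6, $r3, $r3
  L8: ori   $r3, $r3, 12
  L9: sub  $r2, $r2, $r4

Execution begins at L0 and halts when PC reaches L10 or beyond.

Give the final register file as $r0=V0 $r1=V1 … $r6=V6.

[0] ori   $r1, $r5, 3  →  {$r0:0, $r1:15, $r2:7, $r3:11, $r4:13, $r5:12, $r6:8}
[1] beq  $r4, $r2, L9  →  {$r0:0, $r1:15, $r2:7, $r3:11, $r4:13, $r5:12, $r6:8}  ⟨branch fallthrough⟩
[2] sub  $r5, $r0, $r5  →  {$r0:0, $r1:15, $r2:7, $r3:11, $r4:13, $r5:65524, $r6:8}
[3] slt  $r3, $r1, $r1  →  {$r0:0, $r1:15, $r2:7, $r3:0, $r4:13, $r5:65524, $r6:8}
[4] addi  $r1, $r4, 15  →  {$r0:0, $r1:28, $r2:7, $r3:0, $r4:13, $r5:65524, $r6:8}
[5] slt  $r5, $r5, $r4  →  {$r0:0, $r1:28, $r2:7, $r3:0, $r4:13, $r5:0, $r6:8}
[6] beq  $r5, $r0, L8  →  {$r0:0, $r1:28, $r2:7, $r3:0, $r4:13, $r5:0, $r6:8}  ⟨branch taken⟩
[7] slt  $r6, $r3, $r3  →  {$r0:0, $r1:28, $r2:7, $r3:0, $r4:13, $r5:0, $r6:0}
[8] ori   $r3, $r3, 12  →  {$r0:0, $r1:28, $r2:7, $r3:12, $r4:13, $r5:0, $r6:0}
[9] sub  $r2, $r2, $r4  →  {$r0:0, $r1:28, $r2:65530, $r3:12, $r4:13, $r5:0, $r6:0}

$r0=0 $r1=28 $r2=65530 $r3=12 $r4=13 $r5=0 $r6=0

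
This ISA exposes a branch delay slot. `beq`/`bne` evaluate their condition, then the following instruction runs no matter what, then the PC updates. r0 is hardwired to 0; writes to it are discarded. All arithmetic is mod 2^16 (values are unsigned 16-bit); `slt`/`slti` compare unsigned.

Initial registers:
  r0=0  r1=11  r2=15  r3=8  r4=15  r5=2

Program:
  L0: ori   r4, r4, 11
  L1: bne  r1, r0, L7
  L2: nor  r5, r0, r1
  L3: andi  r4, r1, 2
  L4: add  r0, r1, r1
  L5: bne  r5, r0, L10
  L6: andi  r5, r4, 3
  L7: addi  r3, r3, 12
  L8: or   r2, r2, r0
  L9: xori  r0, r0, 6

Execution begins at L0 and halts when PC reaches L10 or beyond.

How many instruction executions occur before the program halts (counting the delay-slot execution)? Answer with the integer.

#0 ori   r4, r4, 11 ; 0/11/15/8/15/2
#1 bne  r1, r0, L7 ; 0/11/15/8/15/2 ; →target
#2 nor  r5, r0, r1 ; 0/11/15/8/15/65524
#7 addi  r3, r3, 12 ; 0/11/15/20/15/65524
#8 or   r2, r2, r0 ; 0/11/15/20/15/65524
#9 xori  r0, r0, 6 ; 0/11/15/20/15/65524

6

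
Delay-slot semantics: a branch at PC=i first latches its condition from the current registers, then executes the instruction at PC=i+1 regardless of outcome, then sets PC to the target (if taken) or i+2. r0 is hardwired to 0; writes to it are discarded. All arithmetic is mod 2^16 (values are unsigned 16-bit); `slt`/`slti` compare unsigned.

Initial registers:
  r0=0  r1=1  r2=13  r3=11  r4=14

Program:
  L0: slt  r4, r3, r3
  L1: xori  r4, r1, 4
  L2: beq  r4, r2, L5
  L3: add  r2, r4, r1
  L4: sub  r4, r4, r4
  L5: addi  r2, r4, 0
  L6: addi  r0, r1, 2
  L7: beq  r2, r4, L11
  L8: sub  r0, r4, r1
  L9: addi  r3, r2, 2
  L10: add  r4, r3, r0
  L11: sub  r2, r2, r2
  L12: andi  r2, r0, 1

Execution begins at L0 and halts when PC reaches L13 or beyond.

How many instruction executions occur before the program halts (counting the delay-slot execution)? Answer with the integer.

  step pc=0: slt  r4, r3, r3  regs=(0,1,13,11,0)
  step pc=1: xori  r4, r1, 4  regs=(0,1,13,11,5)
  step pc=2: beq  r4, r2, L5  cond=F  regs=(0,1,13,11,5)
  step pc=3: add  r2, r4, r1  regs=(0,1,6,11,5)
  step pc=4: sub  r4, r4, r4  regs=(0,1,6,11,0)
  step pc=5: addi  r2, r4, 0  regs=(0,1,0,11,0)
  step pc=6: addi  r0, r1, 2  regs=(0,1,0,11,0)
  step pc=7: beq  r2, r4, L11  cond=T  regs=(0,1,0,11,0)
  step pc=8: sub  r0, r4, r1  regs=(0,1,0,11,0)
  step pc=11: sub  r2, r2, r2  regs=(0,1,0,11,0)
  step pc=12: andi  r2, r0, 1  regs=(0,1,0,11,0)

11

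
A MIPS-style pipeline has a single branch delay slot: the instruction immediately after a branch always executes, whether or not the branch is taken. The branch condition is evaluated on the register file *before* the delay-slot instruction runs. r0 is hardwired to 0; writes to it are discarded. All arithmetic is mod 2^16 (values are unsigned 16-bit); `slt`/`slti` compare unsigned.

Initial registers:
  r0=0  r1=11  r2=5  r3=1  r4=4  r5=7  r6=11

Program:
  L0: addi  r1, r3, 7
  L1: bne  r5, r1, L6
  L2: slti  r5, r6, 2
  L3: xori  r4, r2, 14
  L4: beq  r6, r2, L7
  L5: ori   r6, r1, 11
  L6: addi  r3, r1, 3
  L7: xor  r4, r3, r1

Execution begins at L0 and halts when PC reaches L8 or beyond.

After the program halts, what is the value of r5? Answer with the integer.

0

  step pc=0: addi  r1, r3, 7  regs=(0,8,5,1,4,7,11)
  step pc=1: bne  r5, r1, L6  cond=T  regs=(0,8,5,1,4,7,11)
  step pc=2: slti  r5, r6, 2  regs=(0,8,5,1,4,0,11)
  step pc=6: addi  r3, r1, 3  regs=(0,8,5,11,4,0,11)
  step pc=7: xor  r4, r3, r1  regs=(0,8,5,11,3,0,11)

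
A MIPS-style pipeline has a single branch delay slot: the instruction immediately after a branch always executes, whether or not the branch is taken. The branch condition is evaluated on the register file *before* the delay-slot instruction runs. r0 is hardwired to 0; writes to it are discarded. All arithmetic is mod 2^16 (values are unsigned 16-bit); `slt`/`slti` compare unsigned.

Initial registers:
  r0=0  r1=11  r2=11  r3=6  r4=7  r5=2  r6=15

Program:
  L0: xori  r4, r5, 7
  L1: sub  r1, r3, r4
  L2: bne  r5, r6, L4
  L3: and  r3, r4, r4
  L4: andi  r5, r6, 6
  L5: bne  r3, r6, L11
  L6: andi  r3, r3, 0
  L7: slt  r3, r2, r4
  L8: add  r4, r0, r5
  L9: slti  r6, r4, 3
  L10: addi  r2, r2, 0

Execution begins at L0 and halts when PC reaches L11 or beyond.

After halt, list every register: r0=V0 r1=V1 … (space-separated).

#0 xori  r4, r5, 7 ; 0/11/11/6/5/2/15
#1 sub  r1, r3, r4 ; 0/1/11/6/5/2/15
#2 bne  r5, r6, L4 ; 0/1/11/6/5/2/15 ; →target
#3 and  r3, r4, r4 ; 0/1/11/5/5/2/15
#4 andi  r5, r6, 6 ; 0/1/11/5/5/6/15
#5 bne  r3, r6, L11 ; 0/1/11/5/5/6/15 ; →target
#6 andi  r3, r3, 0 ; 0/1/11/0/5/6/15

r0=0 r1=1 r2=11 r3=0 r4=5 r5=6 r6=15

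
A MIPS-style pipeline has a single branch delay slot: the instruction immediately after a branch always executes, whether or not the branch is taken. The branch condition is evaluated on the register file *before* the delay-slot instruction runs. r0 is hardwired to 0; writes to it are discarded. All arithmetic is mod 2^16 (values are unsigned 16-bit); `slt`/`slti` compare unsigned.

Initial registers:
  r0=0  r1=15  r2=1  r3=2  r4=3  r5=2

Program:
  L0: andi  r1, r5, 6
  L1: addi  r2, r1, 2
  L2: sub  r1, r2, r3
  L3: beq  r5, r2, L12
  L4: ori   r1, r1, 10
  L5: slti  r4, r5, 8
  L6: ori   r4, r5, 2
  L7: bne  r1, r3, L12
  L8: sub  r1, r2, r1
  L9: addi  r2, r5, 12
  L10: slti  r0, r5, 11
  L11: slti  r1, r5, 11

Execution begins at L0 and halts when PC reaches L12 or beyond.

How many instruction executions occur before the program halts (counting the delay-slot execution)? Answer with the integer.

9

PC=0  andi  r1, r5, 6        | r0=0 r1=2 r2=1 r3=2 r4=3 r5=2
PC=1  addi  r2, r1, 2        | r0=0 r1=2 r2=4 r3=2 r4=3 r5=2
PC=2  sub  r1, r2, r3        | r0=0 r1=2 r2=4 r3=2 r4=3 r5=2
PC=3  beq  r5, r2, L12       | r0=0 r1=2 r2=4 r3=2 r4=3 r5=2  [not taken]
PC=4  ori   r1, r1, 10       | r0=0 r1=10 r2=4 r3=2 r4=3 r5=2
PC=5  slti  r4, r5, 8        | r0=0 r1=10 r2=4 r3=2 r4=1 r5=2
PC=6  ori   r4, r5, 2        | r0=0 r1=10 r2=4 r3=2 r4=2 r5=2
PC=7  bne  r1, r3, L12       | r0=0 r1=10 r2=4 r3=2 r4=2 r5=2  [TAKEN]
PC=8  sub  r1, r2, r1        | r0=0 r1=65530 r2=4 r3=2 r4=2 r5=2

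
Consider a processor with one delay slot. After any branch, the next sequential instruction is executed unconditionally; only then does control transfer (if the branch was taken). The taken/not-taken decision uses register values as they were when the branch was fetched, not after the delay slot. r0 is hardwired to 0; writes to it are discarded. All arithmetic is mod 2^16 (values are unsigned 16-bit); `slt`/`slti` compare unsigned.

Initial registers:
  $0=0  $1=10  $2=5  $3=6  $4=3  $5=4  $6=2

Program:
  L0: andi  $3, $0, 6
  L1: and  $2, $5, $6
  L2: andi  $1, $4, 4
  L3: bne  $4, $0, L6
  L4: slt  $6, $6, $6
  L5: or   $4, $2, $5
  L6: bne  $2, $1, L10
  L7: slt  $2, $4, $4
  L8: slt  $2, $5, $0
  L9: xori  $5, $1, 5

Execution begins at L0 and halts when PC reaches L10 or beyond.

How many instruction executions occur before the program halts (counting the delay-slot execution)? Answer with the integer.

#0 andi  $3, $0, 6 ; 0/10/5/0/3/4/2
#1 and  $2, $5, $6 ; 0/10/0/0/3/4/2
#2 andi  $1, $4, 4 ; 0/0/0/0/3/4/2
#3 bne  $4, $0, L6 ; 0/0/0/0/3/4/2 ; →target
#4 slt  $6, $6, $6 ; 0/0/0/0/3/4/0
#6 bne  $2, $1, L10 ; 0/0/0/0/3/4/0 ; →fallthru
#7 slt  $2, $4, $4 ; 0/0/0/0/3/4/0
#8 slt  $2, $5, $0 ; 0/0/0/0/3/4/0
#9 xori  $5, $1, 5 ; 0/0/0/0/3/5/0

9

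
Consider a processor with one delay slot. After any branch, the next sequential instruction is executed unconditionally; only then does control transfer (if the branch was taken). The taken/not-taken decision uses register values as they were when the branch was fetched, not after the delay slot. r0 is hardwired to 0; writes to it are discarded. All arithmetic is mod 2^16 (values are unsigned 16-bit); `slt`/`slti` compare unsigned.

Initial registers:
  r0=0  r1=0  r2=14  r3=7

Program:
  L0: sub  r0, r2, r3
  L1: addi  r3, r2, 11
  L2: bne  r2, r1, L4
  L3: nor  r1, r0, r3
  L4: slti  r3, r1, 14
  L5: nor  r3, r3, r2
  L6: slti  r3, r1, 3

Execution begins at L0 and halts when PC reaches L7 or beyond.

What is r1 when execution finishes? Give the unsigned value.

65510

  step pc=0: sub  r0, r2, r3  regs=(0,0,14,7)
  step pc=1: addi  r3, r2, 11  regs=(0,0,14,25)
  step pc=2: bne  r2, r1, L4  cond=T  regs=(0,0,14,25)
  step pc=3: nor  r1, r0, r3  regs=(0,65510,14,25)
  step pc=4: slti  r3, r1, 14  regs=(0,65510,14,0)
  step pc=5: nor  r3, r3, r2  regs=(0,65510,14,65521)
  step pc=6: slti  r3, r1, 3  regs=(0,65510,14,0)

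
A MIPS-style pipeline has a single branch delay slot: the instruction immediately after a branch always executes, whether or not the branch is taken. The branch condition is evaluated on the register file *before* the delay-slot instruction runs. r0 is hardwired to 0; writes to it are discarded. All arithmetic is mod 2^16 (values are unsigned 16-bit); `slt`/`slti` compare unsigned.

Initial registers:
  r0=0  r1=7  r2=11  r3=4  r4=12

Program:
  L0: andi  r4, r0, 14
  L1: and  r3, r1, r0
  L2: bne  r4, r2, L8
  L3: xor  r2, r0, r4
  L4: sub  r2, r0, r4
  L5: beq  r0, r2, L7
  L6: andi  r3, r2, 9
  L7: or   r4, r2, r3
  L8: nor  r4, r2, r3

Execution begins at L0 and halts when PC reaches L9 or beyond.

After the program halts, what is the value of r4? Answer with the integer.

65535

  step pc=0: andi  r4, r0, 14  regs=(0,7,11,4,0)
  step pc=1: and  r3, r1, r0  regs=(0,7,11,0,0)
  step pc=2: bne  r4, r2, L8  cond=T  regs=(0,7,11,0,0)
  step pc=3: xor  r2, r0, r4  regs=(0,7,0,0,0)
  step pc=8: nor  r4, r2, r3  regs=(0,7,0,0,65535)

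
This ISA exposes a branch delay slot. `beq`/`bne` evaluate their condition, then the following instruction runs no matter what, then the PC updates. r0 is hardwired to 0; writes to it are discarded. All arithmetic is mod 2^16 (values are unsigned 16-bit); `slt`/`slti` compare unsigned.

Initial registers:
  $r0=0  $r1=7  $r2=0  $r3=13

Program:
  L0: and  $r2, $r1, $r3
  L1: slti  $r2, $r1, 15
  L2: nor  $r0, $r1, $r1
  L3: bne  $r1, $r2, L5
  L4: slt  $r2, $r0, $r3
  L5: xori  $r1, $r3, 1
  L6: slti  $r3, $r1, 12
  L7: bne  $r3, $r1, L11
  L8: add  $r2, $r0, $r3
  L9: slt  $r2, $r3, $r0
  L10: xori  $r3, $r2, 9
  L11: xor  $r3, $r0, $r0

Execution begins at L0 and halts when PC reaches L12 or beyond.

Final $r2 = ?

#0 and  $r2, $r1, $r3 ; 0/7/5/13
#1 slti  $r2, $r1, 15 ; 0/7/1/13
#2 nor  $r0, $r1, $r1 ; 0/7/1/13
#3 bne  $r1, $r2, L5 ; 0/7/1/13 ; →target
#4 slt  $r2, $r0, $r3 ; 0/7/1/13
#5 xori  $r1, $r3, 1 ; 0/12/1/13
#6 slti  $r3, $r1, 12 ; 0/12/1/0
#7 bne  $r3, $r1, L11 ; 0/12/1/0 ; →target
#8 add  $r2, $r0, $r3 ; 0/12/0/0
#11 xor  $r3, $r0, $r0 ; 0/12/0/0

0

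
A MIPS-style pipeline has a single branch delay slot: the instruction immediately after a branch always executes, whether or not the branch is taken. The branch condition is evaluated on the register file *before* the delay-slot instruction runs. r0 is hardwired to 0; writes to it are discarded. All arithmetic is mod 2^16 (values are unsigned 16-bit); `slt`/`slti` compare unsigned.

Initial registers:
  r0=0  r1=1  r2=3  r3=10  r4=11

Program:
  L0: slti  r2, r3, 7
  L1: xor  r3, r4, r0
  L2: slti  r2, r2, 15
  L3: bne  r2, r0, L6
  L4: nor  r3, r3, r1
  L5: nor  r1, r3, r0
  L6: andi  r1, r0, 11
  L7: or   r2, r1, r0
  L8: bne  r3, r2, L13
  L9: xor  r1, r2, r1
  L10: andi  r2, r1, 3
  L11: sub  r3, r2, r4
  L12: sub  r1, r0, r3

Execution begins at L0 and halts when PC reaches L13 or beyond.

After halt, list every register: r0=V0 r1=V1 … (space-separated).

#0 slti  r2, r3, 7 ; 0/1/0/10/11
#1 xor  r3, r4, r0 ; 0/1/0/11/11
#2 slti  r2, r2, 15 ; 0/1/1/11/11
#3 bne  r2, r0, L6 ; 0/1/1/11/11 ; →target
#4 nor  r3, r3, r1 ; 0/1/1/65524/11
#6 andi  r1, r0, 11 ; 0/0/1/65524/11
#7 or   r2, r1, r0 ; 0/0/0/65524/11
#8 bne  r3, r2, L13 ; 0/0/0/65524/11 ; →target
#9 xor  r1, r2, r1 ; 0/0/0/65524/11

r0=0 r1=0 r2=0 r3=65524 r4=11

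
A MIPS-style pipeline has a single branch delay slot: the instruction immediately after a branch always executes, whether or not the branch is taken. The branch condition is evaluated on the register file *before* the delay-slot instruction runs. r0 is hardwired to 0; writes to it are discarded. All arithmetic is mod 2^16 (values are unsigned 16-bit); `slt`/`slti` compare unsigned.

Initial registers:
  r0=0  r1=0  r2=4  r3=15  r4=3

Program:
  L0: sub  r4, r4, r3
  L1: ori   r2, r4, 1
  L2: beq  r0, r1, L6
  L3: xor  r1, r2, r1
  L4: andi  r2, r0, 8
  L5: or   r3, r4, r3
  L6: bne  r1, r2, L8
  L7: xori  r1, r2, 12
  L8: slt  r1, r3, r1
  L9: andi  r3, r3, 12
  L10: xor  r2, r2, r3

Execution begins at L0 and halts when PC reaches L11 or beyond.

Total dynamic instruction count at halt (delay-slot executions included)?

[0] sub  r4, r4, r3  →  {r0:0, r1:0, r2:4, r3:15, r4:65524}
[1] ori   r2, r4, 1  →  {r0:0, r1:0, r2:65525, r3:15, r4:65524}
[2] beq  r0, r1, L6  →  {r0:0, r1:0, r2:65525, r3:15, r4:65524}  ⟨branch taken⟩
[3] xor  r1, r2, r1  →  {r0:0, r1:65525, r2:65525, r3:15, r4:65524}
[6] bne  r1, r2, L8  →  {r0:0, r1:65525, r2:65525, r3:15, r4:65524}  ⟨branch fallthrough⟩
[7] xori  r1, r2, 12  →  {r0:0, r1:65529, r2:65525, r3:15, r4:65524}
[8] slt  r1, r3, r1  →  {r0:0, r1:1, r2:65525, r3:15, r4:65524}
[9] andi  r3, r3, 12  →  {r0:0, r1:1, r2:65525, r3:12, r4:65524}
[10] xor  r2, r2, r3  →  {r0:0, r1:1, r2:65529, r3:12, r4:65524}

9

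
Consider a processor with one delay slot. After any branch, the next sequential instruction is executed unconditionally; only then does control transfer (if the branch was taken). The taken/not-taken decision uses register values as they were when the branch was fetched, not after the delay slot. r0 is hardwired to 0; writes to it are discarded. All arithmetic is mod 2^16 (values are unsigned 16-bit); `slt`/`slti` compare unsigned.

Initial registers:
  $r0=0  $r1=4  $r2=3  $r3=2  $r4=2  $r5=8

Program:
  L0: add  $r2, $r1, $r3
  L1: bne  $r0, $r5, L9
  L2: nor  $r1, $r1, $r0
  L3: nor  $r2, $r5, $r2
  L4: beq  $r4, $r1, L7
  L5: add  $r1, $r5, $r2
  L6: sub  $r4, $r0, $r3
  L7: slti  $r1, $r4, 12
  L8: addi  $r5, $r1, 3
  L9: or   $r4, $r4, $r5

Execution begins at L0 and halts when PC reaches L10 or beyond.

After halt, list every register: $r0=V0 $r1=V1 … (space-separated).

[0] add  $r2, $r1, $r3  →  {$r0:0, $r1:4, $r2:6, $r3:2, $r4:2, $r5:8}
[1] bne  $r0, $r5, L9  →  {$r0:0, $r1:4, $r2:6, $r3:2, $r4:2, $r5:8}  ⟨branch taken⟩
[2] nor  $r1, $r1, $r0  →  {$r0:0, $r1:65531, $r2:6, $r3:2, $r4:2, $r5:8}
[9] or   $r4, $r4, $r5  →  {$r0:0, $r1:65531, $r2:6, $r3:2, $r4:10, $r5:8}

$r0=0 $r1=65531 $r2=6 $r3=2 $r4=10 $r5=8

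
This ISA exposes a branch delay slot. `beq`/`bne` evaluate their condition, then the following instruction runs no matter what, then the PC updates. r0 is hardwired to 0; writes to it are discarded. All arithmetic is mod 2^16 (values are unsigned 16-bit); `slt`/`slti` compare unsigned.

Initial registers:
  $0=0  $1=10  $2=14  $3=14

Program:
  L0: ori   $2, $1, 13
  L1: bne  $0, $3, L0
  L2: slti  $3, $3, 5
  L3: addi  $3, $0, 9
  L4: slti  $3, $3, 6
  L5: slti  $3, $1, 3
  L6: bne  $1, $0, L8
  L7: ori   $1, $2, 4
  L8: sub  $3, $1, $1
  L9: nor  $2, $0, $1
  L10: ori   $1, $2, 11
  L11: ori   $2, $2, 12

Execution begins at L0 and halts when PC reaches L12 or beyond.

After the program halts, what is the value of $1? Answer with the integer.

65531

[0] ori   $2, $1, 13  →  {$0:0, $1:10, $2:15, $3:14}
[1] bne  $0, $3, L0  →  {$0:0, $1:10, $2:15, $3:14}  ⟨branch taken⟩
[2] slti  $3, $3, 5  →  {$0:0, $1:10, $2:15, $3:0}
[0] ori   $2, $1, 13  →  {$0:0, $1:10, $2:15, $3:0}
[1] bne  $0, $3, L0  →  {$0:0, $1:10, $2:15, $3:0}  ⟨branch fallthrough⟩
[2] slti  $3, $3, 5  →  {$0:0, $1:10, $2:15, $3:1}
[3] addi  $3, $0, 9  →  {$0:0, $1:10, $2:15, $3:9}
[4] slti  $3, $3, 6  →  {$0:0, $1:10, $2:15, $3:0}
[5] slti  $3, $1, 3  →  {$0:0, $1:10, $2:15, $3:0}
[6] bne  $1, $0, L8  →  {$0:0, $1:10, $2:15, $3:0}  ⟨branch taken⟩
[7] ori   $1, $2, 4  →  {$0:0, $1:15, $2:15, $3:0}
[8] sub  $3, $1, $1  →  {$0:0, $1:15, $2:15, $3:0}
[9] nor  $2, $0, $1  →  {$0:0, $1:15, $2:65520, $3:0}
[10] ori   $1, $2, 11  →  {$0:0, $1:65531, $2:65520, $3:0}
[11] ori   $2, $2, 12  →  {$0:0, $1:65531, $2:65532, $3:0}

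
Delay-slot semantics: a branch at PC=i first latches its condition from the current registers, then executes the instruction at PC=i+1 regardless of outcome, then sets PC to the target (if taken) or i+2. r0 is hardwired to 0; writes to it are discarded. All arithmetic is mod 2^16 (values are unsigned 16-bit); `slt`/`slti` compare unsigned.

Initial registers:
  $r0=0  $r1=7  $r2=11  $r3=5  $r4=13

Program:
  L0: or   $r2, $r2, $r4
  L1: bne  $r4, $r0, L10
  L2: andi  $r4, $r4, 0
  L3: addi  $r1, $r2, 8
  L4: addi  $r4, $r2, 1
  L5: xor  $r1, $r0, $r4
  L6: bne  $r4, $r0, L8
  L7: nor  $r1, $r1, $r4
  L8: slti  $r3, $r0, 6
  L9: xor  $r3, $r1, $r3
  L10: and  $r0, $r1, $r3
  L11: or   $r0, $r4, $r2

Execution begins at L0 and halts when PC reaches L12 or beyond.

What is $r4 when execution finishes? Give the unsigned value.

0

#0 or   $r2, $r2, $r4 ; 0/7/15/5/13
#1 bne  $r4, $r0, L10 ; 0/7/15/5/13 ; →target
#2 andi  $r4, $r4, 0 ; 0/7/15/5/0
#10 and  $r0, $r1, $r3 ; 0/7/15/5/0
#11 or   $r0, $r4, $r2 ; 0/7/15/5/0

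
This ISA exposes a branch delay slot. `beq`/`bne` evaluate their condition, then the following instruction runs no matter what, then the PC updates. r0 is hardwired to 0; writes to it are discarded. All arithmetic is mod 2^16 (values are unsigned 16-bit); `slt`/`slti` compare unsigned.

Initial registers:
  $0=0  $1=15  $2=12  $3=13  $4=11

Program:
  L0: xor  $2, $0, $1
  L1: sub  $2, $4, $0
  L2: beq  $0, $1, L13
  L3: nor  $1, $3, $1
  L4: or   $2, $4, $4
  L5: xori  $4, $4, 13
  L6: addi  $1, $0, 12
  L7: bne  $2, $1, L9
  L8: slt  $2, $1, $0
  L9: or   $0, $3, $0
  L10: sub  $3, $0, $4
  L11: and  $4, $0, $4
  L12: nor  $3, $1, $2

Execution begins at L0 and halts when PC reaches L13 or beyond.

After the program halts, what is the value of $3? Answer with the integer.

65523

PC=0  xor  $2, $0, $1        | $0=0 $1=15 $2=15 $3=13 $4=11
PC=1  sub  $2, $4, $0        | $0=0 $1=15 $2=11 $3=13 $4=11
PC=2  beq  $0, $1, L13       | $0=0 $1=15 $2=11 $3=13 $4=11  [not taken]
PC=3  nor  $1, $3, $1        | $0=0 $1=65520 $2=11 $3=13 $4=11
PC=4  or   $2, $4, $4        | $0=0 $1=65520 $2=11 $3=13 $4=11
PC=5  xori  $4, $4, 13       | $0=0 $1=65520 $2=11 $3=13 $4=6
PC=6  addi  $1, $0, 12       | $0=0 $1=12 $2=11 $3=13 $4=6
PC=7  bne  $2, $1, L9        | $0=0 $1=12 $2=11 $3=13 $4=6  [TAKEN]
PC=8  slt  $2, $1, $0        | $0=0 $1=12 $2=0 $3=13 $4=6
PC=9  or   $0, $3, $0        | $0=0 $1=12 $2=0 $3=13 $4=6
PC=10 sub  $3, $0, $4        | $0=0 $1=12 $2=0 $3=65530 $4=6
PC=11 and  $4, $0, $4        | $0=0 $1=12 $2=0 $3=65530 $4=0
PC=12 nor  $3, $1, $2        | $0=0 $1=12 $2=0 $3=65523 $4=0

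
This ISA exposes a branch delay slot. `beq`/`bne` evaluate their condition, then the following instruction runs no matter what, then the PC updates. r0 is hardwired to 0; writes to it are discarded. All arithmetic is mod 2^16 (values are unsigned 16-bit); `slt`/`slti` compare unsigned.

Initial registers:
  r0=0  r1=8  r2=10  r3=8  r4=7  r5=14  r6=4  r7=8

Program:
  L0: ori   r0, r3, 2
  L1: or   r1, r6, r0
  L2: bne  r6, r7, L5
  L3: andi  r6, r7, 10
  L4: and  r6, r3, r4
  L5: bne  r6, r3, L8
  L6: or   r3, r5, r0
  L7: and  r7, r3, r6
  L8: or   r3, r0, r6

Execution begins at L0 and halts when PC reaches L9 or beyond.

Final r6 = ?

PC=0  ori   r0, r3, 2        | r0=0 r1=8 r2=10 r3=8 r4=7 r5=14 r6=4 r7=8
PC=1  or   r1, r6, r0        | r0=0 r1=4 r2=10 r3=8 r4=7 r5=14 r6=4 r7=8
PC=2  bne  r6, r7, L5        | r0=0 r1=4 r2=10 r3=8 r4=7 r5=14 r6=4 r7=8  [TAKEN]
PC=3  andi  r6, r7, 10       | r0=0 r1=4 r2=10 r3=8 r4=7 r5=14 r6=8 r7=8
PC=5  bne  r6, r3, L8        | r0=0 r1=4 r2=10 r3=8 r4=7 r5=14 r6=8 r7=8  [not taken]
PC=6  or   r3, r5, r0        | r0=0 r1=4 r2=10 r3=14 r4=7 r5=14 r6=8 r7=8
PC=7  and  r7, r3, r6        | r0=0 r1=4 r2=10 r3=14 r4=7 r5=14 r6=8 r7=8
PC=8  or   r3, r0, r6        | r0=0 r1=4 r2=10 r3=8 r4=7 r5=14 r6=8 r7=8

8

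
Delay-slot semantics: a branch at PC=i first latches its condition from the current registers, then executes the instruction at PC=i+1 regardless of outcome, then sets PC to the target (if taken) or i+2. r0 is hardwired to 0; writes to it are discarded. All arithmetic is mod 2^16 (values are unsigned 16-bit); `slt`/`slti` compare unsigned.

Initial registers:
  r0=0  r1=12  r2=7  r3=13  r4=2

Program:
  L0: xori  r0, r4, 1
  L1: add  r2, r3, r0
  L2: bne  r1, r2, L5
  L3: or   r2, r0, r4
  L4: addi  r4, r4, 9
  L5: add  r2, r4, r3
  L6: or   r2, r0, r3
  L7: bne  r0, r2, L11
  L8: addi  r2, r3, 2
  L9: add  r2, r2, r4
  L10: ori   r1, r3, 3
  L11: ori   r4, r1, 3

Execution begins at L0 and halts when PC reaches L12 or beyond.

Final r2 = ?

PC=0  xori  r0, r4, 1        | r0=0 r1=12 r2=7 r3=13 r4=2
PC=1  add  r2, r3, r0        | r0=0 r1=12 r2=13 r3=13 r4=2
PC=2  bne  r1, r2, L5        | r0=0 r1=12 r2=13 r3=13 r4=2  [TAKEN]
PC=3  or   r2, r0, r4        | r0=0 r1=12 r2=2 r3=13 r4=2
PC=5  add  r2, r4, r3        | r0=0 r1=12 r2=15 r3=13 r4=2
PC=6  or   r2, r0, r3        | r0=0 r1=12 r2=13 r3=13 r4=2
PC=7  bne  r0, r2, L11       | r0=0 r1=12 r2=13 r3=13 r4=2  [TAKEN]
PC=8  addi  r2, r3, 2        | r0=0 r1=12 r2=15 r3=13 r4=2
PC=11 ori   r4, r1, 3        | r0=0 r1=12 r2=15 r3=13 r4=15

15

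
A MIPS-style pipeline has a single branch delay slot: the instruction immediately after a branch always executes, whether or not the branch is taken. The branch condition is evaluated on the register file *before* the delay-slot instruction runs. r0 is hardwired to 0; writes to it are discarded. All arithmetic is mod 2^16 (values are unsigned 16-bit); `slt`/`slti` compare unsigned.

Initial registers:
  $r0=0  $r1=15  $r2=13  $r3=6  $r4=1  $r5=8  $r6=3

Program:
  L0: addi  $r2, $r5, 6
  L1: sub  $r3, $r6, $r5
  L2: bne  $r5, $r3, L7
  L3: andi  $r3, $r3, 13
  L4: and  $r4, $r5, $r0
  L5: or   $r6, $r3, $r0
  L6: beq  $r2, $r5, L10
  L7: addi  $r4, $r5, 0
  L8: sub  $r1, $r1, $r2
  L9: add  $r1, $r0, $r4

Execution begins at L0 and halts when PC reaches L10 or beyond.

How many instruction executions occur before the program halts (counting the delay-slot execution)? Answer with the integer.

7

#0 addi  $r2, $r5, 6 ; 0/15/14/6/1/8/3
#1 sub  $r3, $r6, $r5 ; 0/15/14/65531/1/8/3
#2 bne  $r5, $r3, L7 ; 0/15/14/65531/1/8/3 ; →target
#3 andi  $r3, $r3, 13 ; 0/15/14/9/1/8/3
#7 addi  $r4, $r5, 0 ; 0/15/14/9/8/8/3
#8 sub  $r1, $r1, $r2 ; 0/1/14/9/8/8/3
#9 add  $r1, $r0, $r4 ; 0/8/14/9/8/8/3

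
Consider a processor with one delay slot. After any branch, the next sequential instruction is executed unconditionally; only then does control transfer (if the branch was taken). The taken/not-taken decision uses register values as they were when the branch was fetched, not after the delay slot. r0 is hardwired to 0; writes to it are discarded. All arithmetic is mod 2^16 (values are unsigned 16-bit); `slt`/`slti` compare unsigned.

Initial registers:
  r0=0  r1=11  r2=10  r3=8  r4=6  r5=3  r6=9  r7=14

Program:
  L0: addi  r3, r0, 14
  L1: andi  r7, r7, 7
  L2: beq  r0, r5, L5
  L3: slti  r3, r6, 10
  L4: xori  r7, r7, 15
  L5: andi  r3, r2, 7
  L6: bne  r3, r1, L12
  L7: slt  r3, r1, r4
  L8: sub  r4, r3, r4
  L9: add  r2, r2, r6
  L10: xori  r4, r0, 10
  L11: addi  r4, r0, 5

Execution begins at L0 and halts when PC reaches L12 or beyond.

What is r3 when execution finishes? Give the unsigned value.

#0 addi  r3, r0, 14 ; 0/11/10/14/6/3/9/14
#1 andi  r7, r7, 7 ; 0/11/10/14/6/3/9/6
#2 beq  r0, r5, L5 ; 0/11/10/14/6/3/9/6 ; →fallthru
#3 slti  r3, r6, 10 ; 0/11/10/1/6/3/9/6
#4 xori  r7, r7, 15 ; 0/11/10/1/6/3/9/9
#5 andi  r3, r2, 7 ; 0/11/10/2/6/3/9/9
#6 bne  r3, r1, L12 ; 0/11/10/2/6/3/9/9 ; →target
#7 slt  r3, r1, r4 ; 0/11/10/0/6/3/9/9

0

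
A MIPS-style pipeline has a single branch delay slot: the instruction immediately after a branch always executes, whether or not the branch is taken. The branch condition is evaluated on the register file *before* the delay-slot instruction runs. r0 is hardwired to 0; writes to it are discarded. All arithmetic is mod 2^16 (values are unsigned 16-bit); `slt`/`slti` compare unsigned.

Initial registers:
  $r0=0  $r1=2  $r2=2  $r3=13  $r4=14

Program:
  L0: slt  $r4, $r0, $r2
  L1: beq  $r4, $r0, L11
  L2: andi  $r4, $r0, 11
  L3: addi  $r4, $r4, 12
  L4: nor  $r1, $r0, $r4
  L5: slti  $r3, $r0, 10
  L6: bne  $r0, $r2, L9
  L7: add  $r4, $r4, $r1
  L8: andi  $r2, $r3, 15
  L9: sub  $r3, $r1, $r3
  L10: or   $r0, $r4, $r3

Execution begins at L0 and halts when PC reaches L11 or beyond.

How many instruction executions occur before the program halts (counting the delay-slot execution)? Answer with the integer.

[0] slt  $r4, $r0, $r2  →  {$r0:0, $r1:2, $r2:2, $r3:13, $r4:1}
[1] beq  $r4, $r0, L11  →  {$r0:0, $r1:2, $r2:2, $r3:13, $r4:1}  ⟨branch fallthrough⟩
[2] andi  $r4, $r0, 11  →  {$r0:0, $r1:2, $r2:2, $r3:13, $r4:0}
[3] addi  $r4, $r4, 12  →  {$r0:0, $r1:2, $r2:2, $r3:13, $r4:12}
[4] nor  $r1, $r0, $r4  →  {$r0:0, $r1:65523, $r2:2, $r3:13, $r4:12}
[5] slti  $r3, $r0, 10  →  {$r0:0, $r1:65523, $r2:2, $r3:1, $r4:12}
[6] bne  $r0, $r2, L9  →  {$r0:0, $r1:65523, $r2:2, $r3:1, $r4:12}  ⟨branch taken⟩
[7] add  $r4, $r4, $r1  →  {$r0:0, $r1:65523, $r2:2, $r3:1, $r4:65535}
[9] sub  $r3, $r1, $r3  →  {$r0:0, $r1:65523, $r2:2, $r3:65522, $r4:65535}
[10] or   $r0, $r4, $r3  →  {$r0:0, $r1:65523, $r2:2, $r3:65522, $r4:65535}

10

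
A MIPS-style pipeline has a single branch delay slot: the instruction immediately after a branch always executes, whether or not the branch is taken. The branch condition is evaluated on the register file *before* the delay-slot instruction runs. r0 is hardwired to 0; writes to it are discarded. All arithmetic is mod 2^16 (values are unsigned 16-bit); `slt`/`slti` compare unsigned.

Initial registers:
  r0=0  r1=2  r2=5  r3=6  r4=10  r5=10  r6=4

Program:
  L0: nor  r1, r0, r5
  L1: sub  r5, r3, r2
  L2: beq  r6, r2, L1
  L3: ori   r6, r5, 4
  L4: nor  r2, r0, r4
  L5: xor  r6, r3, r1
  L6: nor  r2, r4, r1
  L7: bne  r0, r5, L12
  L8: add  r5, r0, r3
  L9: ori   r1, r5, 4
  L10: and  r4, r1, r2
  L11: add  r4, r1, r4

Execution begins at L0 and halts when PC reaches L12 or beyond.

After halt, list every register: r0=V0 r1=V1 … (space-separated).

r0=0 r1=65525 r2=0 r3=6 r4=10 r5=6 r6=65523

PC=0  nor  r1, r0, r5        | r0=0 r1=65525 r2=5 r3=6 r4=10 r5=10 r6=4
PC=1  sub  r5, r3, r2        | r0=0 r1=65525 r2=5 r3=6 r4=10 r5=1 r6=4
PC=2  beq  r6, r2, L1        | r0=0 r1=65525 r2=5 r3=6 r4=10 r5=1 r6=4  [not taken]
PC=3  ori   r6, r5, 4        | r0=0 r1=65525 r2=5 r3=6 r4=10 r5=1 r6=5
PC=4  nor  r2, r0, r4        | r0=0 r1=65525 r2=65525 r3=6 r4=10 r5=1 r6=5
PC=5  xor  r6, r3, r1        | r0=0 r1=65525 r2=65525 r3=6 r4=10 r5=1 r6=65523
PC=6  nor  r2, r4, r1        | r0=0 r1=65525 r2=0 r3=6 r4=10 r5=1 r6=65523
PC=7  bne  r0, r5, L12       | r0=0 r1=65525 r2=0 r3=6 r4=10 r5=1 r6=65523  [TAKEN]
PC=8  add  r5, r0, r3        | r0=0 r1=65525 r2=0 r3=6 r4=10 r5=6 r6=65523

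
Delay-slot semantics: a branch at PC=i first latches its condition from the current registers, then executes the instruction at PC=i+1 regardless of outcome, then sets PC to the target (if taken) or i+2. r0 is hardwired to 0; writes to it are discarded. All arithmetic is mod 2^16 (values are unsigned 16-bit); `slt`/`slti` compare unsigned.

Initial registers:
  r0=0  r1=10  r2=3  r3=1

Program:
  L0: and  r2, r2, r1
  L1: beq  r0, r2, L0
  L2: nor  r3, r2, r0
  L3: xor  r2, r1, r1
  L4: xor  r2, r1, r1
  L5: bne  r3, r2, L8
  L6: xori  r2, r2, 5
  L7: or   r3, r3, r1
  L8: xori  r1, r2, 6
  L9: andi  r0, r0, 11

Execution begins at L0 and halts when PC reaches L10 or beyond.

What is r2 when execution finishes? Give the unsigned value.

  step pc=0: and  r2, r2, r1  regs=(0,10,2,1)
  step pc=1: beq  r0, r2, L0  cond=F  regs=(0,10,2,1)
  step pc=2: nor  r3, r2, r0  regs=(0,10,2,65533)
  step pc=3: xor  r2, r1, r1  regs=(0,10,0,65533)
  step pc=4: xor  r2, r1, r1  regs=(0,10,0,65533)
  step pc=5: bne  r3, r2, L8  cond=T  regs=(0,10,0,65533)
  step pc=6: xori  r2, r2, 5  regs=(0,10,5,65533)
  step pc=8: xori  r1, r2, 6  regs=(0,3,5,65533)
  step pc=9: andi  r0, r0, 11  regs=(0,3,5,65533)

5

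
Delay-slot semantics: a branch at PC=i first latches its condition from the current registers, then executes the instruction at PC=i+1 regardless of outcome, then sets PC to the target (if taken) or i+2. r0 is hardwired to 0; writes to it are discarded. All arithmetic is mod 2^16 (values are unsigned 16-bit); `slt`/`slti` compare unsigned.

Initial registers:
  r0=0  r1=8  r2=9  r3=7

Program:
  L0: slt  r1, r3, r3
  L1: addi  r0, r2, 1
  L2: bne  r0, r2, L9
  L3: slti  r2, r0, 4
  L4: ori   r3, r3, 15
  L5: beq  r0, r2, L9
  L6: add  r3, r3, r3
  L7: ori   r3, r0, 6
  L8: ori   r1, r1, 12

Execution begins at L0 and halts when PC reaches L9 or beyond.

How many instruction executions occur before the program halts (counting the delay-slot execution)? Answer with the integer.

4

  step pc=0: slt  r1, r3, r3  regs=(0,0,9,7)
  step pc=1: addi  r0, r2, 1  regs=(0,0,9,7)
  step pc=2: bne  r0, r2, L9  cond=T  regs=(0,0,9,7)
  step pc=3: slti  r2, r0, 4  regs=(0,0,1,7)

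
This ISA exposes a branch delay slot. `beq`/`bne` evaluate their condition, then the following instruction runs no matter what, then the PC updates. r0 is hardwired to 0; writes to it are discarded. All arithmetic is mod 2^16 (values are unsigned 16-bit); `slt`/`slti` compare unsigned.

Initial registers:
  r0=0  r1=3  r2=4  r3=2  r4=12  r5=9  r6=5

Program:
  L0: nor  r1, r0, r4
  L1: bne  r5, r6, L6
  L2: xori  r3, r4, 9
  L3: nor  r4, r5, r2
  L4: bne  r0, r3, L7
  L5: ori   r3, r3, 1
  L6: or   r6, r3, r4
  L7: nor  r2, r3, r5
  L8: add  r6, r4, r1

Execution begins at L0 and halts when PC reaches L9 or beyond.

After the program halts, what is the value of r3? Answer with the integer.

PC=0  nor  r1, r0, r4        | r0=0 r1=65523 r2=4 r3=2 r4=12 r5=9 r6=5
PC=1  bne  r5, r6, L6        | r0=0 r1=65523 r2=4 r3=2 r4=12 r5=9 r6=5  [TAKEN]
PC=2  xori  r3, r4, 9        | r0=0 r1=65523 r2=4 r3=5 r4=12 r5=9 r6=5
PC=6  or   r6, r3, r4        | r0=0 r1=65523 r2=4 r3=5 r4=12 r5=9 r6=13
PC=7  nor  r2, r3, r5        | r0=0 r1=65523 r2=65522 r3=5 r4=12 r5=9 r6=13
PC=8  add  r6, r4, r1        | r0=0 r1=65523 r2=65522 r3=5 r4=12 r5=9 r6=65535

5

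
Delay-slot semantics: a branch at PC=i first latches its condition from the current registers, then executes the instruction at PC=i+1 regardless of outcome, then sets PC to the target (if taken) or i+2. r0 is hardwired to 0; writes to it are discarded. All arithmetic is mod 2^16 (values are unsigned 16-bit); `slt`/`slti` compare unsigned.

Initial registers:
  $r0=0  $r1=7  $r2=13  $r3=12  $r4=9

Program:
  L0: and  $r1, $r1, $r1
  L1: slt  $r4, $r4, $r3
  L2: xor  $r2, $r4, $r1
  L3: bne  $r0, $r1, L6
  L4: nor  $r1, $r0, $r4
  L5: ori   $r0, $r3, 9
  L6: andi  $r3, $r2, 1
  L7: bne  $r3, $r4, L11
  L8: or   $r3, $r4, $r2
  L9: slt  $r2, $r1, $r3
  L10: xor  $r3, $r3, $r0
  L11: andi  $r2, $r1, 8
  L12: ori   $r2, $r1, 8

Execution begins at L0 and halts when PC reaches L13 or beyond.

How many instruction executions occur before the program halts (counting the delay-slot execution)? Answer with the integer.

PC=0  and  $r1, $r1, $r1     | $r0=0 $r1=7 $r2=13 $r3=12 $r4=9
PC=1  slt  $r4, $r4, $r3     | $r0=0 $r1=7 $r2=13 $r3=12 $r4=1
PC=2  xor  $r2, $r4, $r1     | $r0=0 $r1=7 $r2=6 $r3=12 $r4=1
PC=3  bne  $r0, $r1, L6      | $r0=0 $r1=7 $r2=6 $r3=12 $r4=1  [TAKEN]
PC=4  nor  $r1, $r0, $r4     | $r0=0 $r1=65534 $r2=6 $r3=12 $r4=1
PC=6  andi  $r3, $r2, 1      | $r0=0 $r1=65534 $r2=6 $r3=0 $r4=1
PC=7  bne  $r3, $r4, L11     | $r0=0 $r1=65534 $r2=6 $r3=0 $r4=1  [TAKEN]
PC=8  or   $r3, $r4, $r2     | $r0=0 $r1=65534 $r2=6 $r3=7 $r4=1
PC=11 andi  $r2, $r1, 8      | $r0=0 $r1=65534 $r2=8 $r3=7 $r4=1
PC=12 ori   $r2, $r1, 8      | $r0=0 $r1=65534 $r2=65534 $r3=7 $r4=1

10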